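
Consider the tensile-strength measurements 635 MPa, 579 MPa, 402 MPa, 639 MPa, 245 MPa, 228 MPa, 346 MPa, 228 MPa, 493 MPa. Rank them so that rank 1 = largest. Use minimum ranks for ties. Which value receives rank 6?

Sorted (descending): 639, 635, 579, 493, 402, 346, 245, 228, 228
The 2 values of 228 occupy positions 8–9 → each gets rank 8.
Rank 6 → value 346.

346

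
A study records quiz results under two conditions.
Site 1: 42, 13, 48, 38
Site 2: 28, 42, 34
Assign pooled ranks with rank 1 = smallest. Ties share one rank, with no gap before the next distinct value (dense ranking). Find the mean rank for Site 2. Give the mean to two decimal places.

Sorted (ascending): 13, 28, 34, 38, 42, 42, 48
The 2 values of 42 share dense rank 5.
Remaining distinct values take the next consecutive integers.
Site 2 values → pooled ranks: 28→2, 42→5, 34→3
Mean rank = (2 + 5 + 3) / 3 = 3.33

3.33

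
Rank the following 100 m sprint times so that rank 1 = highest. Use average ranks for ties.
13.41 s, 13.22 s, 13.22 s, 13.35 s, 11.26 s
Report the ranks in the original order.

1, 3.5, 3.5, 2, 5

Sorted (descending): 13.41, 13.35, 13.22, 13.22, 11.26
The 2 values of 13.22 occupy positions 3–4 → average rank (3+4)/2 = 3.5.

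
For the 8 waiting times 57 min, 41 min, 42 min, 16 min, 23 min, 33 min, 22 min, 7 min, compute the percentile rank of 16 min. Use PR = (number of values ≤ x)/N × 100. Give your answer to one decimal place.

25.0

N = 8.
Strictly below 16: 1. Equal to 16: 1.
PR = 2/8 × 100 = 25.0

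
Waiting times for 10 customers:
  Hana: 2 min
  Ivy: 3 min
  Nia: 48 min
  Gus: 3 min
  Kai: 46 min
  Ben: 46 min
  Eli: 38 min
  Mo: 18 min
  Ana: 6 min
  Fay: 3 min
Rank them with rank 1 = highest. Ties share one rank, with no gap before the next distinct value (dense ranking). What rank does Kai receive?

Sorted (descending): 48, 46, 46, 38, 18, 6, 3, 3, 3, 2
The 2 values of 46 share dense rank 2.
The 3 values of 3 share dense rank 6.
Remaining distinct values take the next consecutive integers.
Kai has value 46 min → rank 2.

2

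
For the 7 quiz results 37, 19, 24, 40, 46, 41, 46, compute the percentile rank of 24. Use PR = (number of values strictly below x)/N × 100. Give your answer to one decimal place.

14.3

N = 7.
Strictly below 24: 1. Equal to 24: 1.
PR = 1/7 × 100 = 14.3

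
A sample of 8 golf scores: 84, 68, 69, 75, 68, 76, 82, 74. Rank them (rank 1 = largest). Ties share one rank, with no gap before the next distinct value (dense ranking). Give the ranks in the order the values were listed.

Sorted (descending): 84, 82, 76, 75, 74, 69, 68, 68
The 2 values of 68 share dense rank 7.
Remaining distinct values take the next consecutive integers.

1, 7, 6, 4, 7, 3, 2, 5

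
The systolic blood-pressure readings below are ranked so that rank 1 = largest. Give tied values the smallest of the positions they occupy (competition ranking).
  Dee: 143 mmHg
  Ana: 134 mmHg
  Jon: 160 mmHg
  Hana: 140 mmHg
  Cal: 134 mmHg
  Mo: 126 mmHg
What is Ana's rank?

4

Sorted (descending): 160, 143, 140, 134, 134, 126
The 2 values of 134 occupy positions 4–5 → each gets rank 4.
Ana has value 134 mmHg → rank 4.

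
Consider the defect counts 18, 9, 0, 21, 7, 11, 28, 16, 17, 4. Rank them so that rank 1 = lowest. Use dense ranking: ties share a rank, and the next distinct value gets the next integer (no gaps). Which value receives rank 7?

17

Sorted (ascending): 0, 4, 7, 9, 11, 16, 17, 18, 21, 28
No ties — each value takes its position as its rank.
Rank 7 → value 17.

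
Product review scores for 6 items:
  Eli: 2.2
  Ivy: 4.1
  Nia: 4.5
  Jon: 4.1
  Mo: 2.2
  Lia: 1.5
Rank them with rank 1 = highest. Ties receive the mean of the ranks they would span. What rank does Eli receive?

Sorted (descending): 4.5, 4.1, 4.1, 2.2, 2.2, 1.5
The 2 values of 4.1 occupy positions 2–3 → average rank (2+3)/2 = 2.5.
The 2 values of 2.2 occupy positions 4–5 → average rank (4+5)/2 = 4.5.
Eli has value 2.2 → rank 4.5.

4.5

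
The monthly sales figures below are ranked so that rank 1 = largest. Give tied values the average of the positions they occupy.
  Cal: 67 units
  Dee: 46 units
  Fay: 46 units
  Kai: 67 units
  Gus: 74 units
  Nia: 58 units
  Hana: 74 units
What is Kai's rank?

3.5

Sorted (descending): 74, 74, 67, 67, 58, 46, 46
The 2 values of 74 occupy positions 1–2 → average rank (1+2)/2 = 1.5.
The 2 values of 67 occupy positions 3–4 → average rank (3+4)/2 = 3.5.
The 2 values of 46 occupy positions 6–7 → average rank (6+7)/2 = 6.5.
Kai has value 67 units → rank 3.5.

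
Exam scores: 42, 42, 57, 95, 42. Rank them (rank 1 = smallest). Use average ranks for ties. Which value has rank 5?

95

Sorted (ascending): 42, 42, 42, 57, 95
The 3 values of 42 occupy positions 1–3 → average rank 2.
Rank 5 → value 95.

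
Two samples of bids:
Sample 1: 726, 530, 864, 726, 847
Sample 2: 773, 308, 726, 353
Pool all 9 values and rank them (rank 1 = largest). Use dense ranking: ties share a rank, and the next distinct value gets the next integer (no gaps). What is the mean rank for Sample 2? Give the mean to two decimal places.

Sorted (descending): 864, 847, 773, 726, 726, 726, 530, 353, 308
The 3 values of 726 share dense rank 4.
Remaining distinct values take the next consecutive integers.
Sample 2 values → pooled ranks: 773→3, 308→7, 726→4, 353→6
Mean rank = (3 + 7 + 4 + 6) / 4 = 5.00

5.00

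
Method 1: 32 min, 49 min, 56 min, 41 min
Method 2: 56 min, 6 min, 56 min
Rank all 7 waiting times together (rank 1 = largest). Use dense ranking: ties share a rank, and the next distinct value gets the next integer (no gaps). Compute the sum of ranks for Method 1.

10

Sorted (descending): 56, 56, 56, 49, 41, 32, 6
The 3 values of 56 share dense rank 1.
Remaining distinct values take the next consecutive integers.
Method 1 values → pooled ranks: 32→4, 49→2, 56→1, 41→3
Rank sum = 4 + 2 + 1 + 3 = 10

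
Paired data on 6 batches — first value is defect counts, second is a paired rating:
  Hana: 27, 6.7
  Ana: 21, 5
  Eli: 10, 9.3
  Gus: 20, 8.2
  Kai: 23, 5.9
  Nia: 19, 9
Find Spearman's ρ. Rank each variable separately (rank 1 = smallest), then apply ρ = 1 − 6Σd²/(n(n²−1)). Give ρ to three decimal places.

Ranks of variable 1: 6, 4, 1, 3, 5, 2
Ranks of variable 2: 3, 1, 6, 4, 2, 5
d = r₁ − r₂: 3, 3, -5, -1, 3, -3
d²: 9, 9, 25, 1, 9, 9; Σd² = 62
ρ = 1 − 6·62/(6·35) = 1 − 372/210 = -0.771

-0.771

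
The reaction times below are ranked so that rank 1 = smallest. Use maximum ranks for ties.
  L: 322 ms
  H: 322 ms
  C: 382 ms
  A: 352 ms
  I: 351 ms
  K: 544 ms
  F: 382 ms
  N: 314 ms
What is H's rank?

Sorted (ascending): 314, 322, 322, 351, 352, 382, 382, 544
The 2 values of 322 occupy positions 2–3 → each gets rank 3.
The 2 values of 382 occupy positions 6–7 → each gets rank 7.
H has value 322 ms → rank 3.

3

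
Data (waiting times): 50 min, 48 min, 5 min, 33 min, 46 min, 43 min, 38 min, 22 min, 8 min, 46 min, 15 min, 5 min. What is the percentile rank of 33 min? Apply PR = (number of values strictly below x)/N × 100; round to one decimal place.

41.7

N = 12.
Strictly below 33: 5. Equal to 33: 1.
PR = 5/12 × 100 = 41.7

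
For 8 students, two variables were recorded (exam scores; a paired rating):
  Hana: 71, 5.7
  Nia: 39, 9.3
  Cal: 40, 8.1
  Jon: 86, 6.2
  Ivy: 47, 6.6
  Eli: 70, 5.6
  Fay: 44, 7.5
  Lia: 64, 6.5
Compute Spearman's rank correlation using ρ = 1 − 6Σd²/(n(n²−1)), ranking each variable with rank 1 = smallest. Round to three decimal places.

-0.905

Ranks of variable 1: 7, 1, 2, 8, 4, 6, 3, 5
Ranks of variable 2: 2, 8, 7, 3, 5, 1, 6, 4
d = r₁ − r₂: 5, -7, -5, 5, -1, 5, -3, 1
d²: 25, 49, 25, 25, 1, 25, 9, 1; Σd² = 160
ρ = 1 − 6·160/(8·63) = 1 − 960/504 = -0.905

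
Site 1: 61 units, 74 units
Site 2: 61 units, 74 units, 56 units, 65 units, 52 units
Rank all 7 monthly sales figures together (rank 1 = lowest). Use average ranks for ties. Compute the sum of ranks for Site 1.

10

Sorted (ascending): 52, 56, 61, 61, 65, 74, 74
The 2 values of 61 occupy positions 3–4 → average rank (3+4)/2 = 3.5.
The 2 values of 74 occupy positions 6–7 → average rank (6+7)/2 = 6.5.
Site 1 values → pooled ranks: 61→3.5, 74→6.5
Rank sum = 3.5 + 6.5 = 10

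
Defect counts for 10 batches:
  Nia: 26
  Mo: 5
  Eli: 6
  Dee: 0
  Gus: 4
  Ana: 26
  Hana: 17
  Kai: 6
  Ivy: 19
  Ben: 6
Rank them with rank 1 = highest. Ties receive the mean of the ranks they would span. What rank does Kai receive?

Sorted (descending): 26, 26, 19, 17, 6, 6, 6, 5, 4, 0
The 2 values of 26 occupy positions 1–2 → average rank (1+2)/2 = 1.5.
The 3 values of 6 occupy positions 5–7 → average rank 6.
Kai has value 6 → rank 6.

6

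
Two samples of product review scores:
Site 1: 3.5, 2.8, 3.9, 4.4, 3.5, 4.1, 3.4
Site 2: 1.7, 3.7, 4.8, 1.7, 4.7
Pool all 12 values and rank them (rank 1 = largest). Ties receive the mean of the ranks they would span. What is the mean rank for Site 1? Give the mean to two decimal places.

6.57

Sorted (descending): 4.8, 4.7, 4.4, 4.1, 3.9, 3.7, 3.5, 3.5, 3.4, 2.8, 1.7, 1.7
The 2 values of 3.5 occupy positions 7–8 → average rank (7+8)/2 = 7.5.
The 2 values of 1.7 occupy positions 11–12 → average rank (11+12)/2 = 11.5.
Site 1 values → pooled ranks: 3.5→7.5, 2.8→10, 3.9→5, 4.4→3, 3.5→7.5, 4.1→4, 3.4→9
Mean rank = (7.5 + 10 + 5 + 3 + 7.5 + 4 + 9) / 7 = 6.57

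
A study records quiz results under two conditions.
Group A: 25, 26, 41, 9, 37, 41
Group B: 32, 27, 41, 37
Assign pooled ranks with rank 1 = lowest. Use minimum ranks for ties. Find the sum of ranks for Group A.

Sorted (ascending): 9, 25, 26, 27, 32, 37, 37, 41, 41, 41
The 2 values of 37 occupy positions 6–7 → each gets rank 6.
The 3 values of 41 occupy positions 8–10 → each gets rank 8.
Group A values → pooled ranks: 25→2, 26→3, 41→8, 9→1, 37→6, 41→8
Rank sum = 2 + 3 + 8 + 1 + 6 + 8 = 28

28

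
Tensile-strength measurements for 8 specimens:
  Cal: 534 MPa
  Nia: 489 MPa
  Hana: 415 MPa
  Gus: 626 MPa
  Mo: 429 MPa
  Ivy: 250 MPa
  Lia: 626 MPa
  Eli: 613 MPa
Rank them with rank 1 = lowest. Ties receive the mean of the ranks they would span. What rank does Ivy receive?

Sorted (ascending): 250, 415, 429, 489, 534, 613, 626, 626
The 2 values of 626 occupy positions 7–8 → average rank (7+8)/2 = 7.5.
Ivy has value 250 MPa → rank 1.

1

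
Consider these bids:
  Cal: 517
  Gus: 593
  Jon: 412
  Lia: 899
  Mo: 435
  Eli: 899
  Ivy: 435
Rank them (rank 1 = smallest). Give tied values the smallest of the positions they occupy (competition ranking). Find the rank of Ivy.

Sorted (ascending): 412, 435, 435, 517, 593, 899, 899
The 2 values of 435 occupy positions 2–3 → each gets rank 2.
The 2 values of 899 occupy positions 6–7 → each gets rank 6.
Ivy has value 435 → rank 2.

2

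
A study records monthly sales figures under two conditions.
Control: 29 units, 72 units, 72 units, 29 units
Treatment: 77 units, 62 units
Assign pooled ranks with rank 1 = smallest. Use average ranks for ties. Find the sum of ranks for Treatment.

Sorted (ascending): 29, 29, 62, 72, 72, 77
The 2 values of 29 occupy positions 1–2 → average rank (1+2)/2 = 1.5.
The 2 values of 72 occupy positions 4–5 → average rank (4+5)/2 = 4.5.
Treatment values → pooled ranks: 77→6, 62→3
Rank sum = 6 + 3 = 9

9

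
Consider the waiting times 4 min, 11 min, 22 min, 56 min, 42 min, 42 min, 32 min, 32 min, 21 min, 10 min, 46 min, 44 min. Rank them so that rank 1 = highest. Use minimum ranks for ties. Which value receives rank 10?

Sorted (descending): 56, 46, 44, 42, 42, 32, 32, 22, 21, 11, 10, 4
The 2 values of 42 occupy positions 4–5 → each gets rank 4.
The 2 values of 32 occupy positions 6–7 → each gets rank 6.
Rank 10 → value 11.

11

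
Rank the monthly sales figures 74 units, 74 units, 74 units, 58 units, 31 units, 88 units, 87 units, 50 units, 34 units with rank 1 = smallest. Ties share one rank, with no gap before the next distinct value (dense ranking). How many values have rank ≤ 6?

Sorted (ascending): 31, 34, 50, 58, 74, 74, 74, 87, 88
The 3 values of 74 share dense rank 5.
Remaining distinct values take the next consecutive integers.
Ranks ≤ 6: {1, 2, 3, 4, 5, 5, 5, 6} → 8 values.

8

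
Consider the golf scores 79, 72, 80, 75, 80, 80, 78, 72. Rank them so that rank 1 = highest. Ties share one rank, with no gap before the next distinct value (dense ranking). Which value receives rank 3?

78

Sorted (descending): 80, 80, 80, 79, 78, 75, 72, 72
The 3 values of 80 share dense rank 1.
The 2 values of 72 share dense rank 5.
Remaining distinct values take the next consecutive integers.
Rank 3 → value 78.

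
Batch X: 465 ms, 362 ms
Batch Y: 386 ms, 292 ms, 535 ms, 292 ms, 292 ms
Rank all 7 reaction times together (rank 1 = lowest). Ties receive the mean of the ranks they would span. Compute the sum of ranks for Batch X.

Sorted (ascending): 292, 292, 292, 362, 386, 465, 535
The 3 values of 292 occupy positions 1–3 → average rank 2.
Batch X values → pooled ranks: 465→6, 362→4
Rank sum = 6 + 4 = 10

10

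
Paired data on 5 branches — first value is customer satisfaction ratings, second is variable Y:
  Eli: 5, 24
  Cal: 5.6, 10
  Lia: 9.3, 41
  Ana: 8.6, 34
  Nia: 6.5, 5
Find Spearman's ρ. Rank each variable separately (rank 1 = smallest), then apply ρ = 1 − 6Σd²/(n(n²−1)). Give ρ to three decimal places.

0.600

Ranks of variable 1: 1, 2, 5, 4, 3
Ranks of variable 2: 3, 2, 5, 4, 1
d = r₁ − r₂: -2, 0, 0, 0, 2
d²: 4, 0, 0, 0, 4; Σd² = 8
ρ = 1 − 6·8/(5·24) = 1 − 48/120 = 0.600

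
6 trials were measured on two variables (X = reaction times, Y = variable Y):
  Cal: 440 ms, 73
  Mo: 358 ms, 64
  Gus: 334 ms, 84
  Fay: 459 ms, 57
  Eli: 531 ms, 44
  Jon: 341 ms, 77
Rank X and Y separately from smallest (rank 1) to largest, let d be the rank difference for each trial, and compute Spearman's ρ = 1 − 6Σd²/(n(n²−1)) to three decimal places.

-0.943

Ranks of variable 1: 4, 3, 1, 5, 6, 2
Ranks of variable 2: 4, 3, 6, 2, 1, 5
d = r₁ − r₂: 0, 0, -5, 3, 5, -3
d²: 0, 0, 25, 9, 25, 9; Σd² = 68
ρ = 1 − 6·68/(6·35) = 1 − 408/210 = -0.943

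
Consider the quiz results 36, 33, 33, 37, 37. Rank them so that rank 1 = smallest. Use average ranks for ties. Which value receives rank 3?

36

Sorted (ascending): 33, 33, 36, 37, 37
The 2 values of 33 occupy positions 1–2 → average rank (1+2)/2 = 1.5.
The 2 values of 37 occupy positions 4–5 → average rank (4+5)/2 = 4.5.
Rank 3 → value 36.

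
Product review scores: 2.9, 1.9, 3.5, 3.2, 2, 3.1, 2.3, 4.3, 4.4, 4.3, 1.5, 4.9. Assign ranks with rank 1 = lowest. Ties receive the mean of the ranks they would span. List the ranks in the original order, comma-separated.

5, 2, 8, 7, 3, 6, 4, 9.5, 11, 9.5, 1, 12

Sorted (ascending): 1.5, 1.9, 2, 2.3, 2.9, 3.1, 3.2, 3.5, 4.3, 4.3, 4.4, 4.9
The 2 values of 4.3 occupy positions 9–10 → average rank (9+10)/2 = 9.5.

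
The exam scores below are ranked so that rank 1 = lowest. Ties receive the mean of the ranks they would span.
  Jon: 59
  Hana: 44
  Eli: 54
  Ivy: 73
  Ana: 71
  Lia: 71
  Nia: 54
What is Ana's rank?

Sorted (ascending): 44, 54, 54, 59, 71, 71, 73
The 2 values of 54 occupy positions 2–3 → average rank (2+3)/2 = 2.5.
The 2 values of 71 occupy positions 5–6 → average rank (5+6)/2 = 5.5.
Ana has value 71 → rank 5.5.

5.5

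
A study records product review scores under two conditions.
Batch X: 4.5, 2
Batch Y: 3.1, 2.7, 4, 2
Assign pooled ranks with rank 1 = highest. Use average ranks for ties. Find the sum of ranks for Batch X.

6.5

Sorted (descending): 4.5, 4, 3.1, 2.7, 2, 2
The 2 values of 2 occupy positions 5–6 → average rank (5+6)/2 = 5.5.
Batch X values → pooled ranks: 4.5→1, 2→5.5
Rank sum = 1 + 5.5 = 6.5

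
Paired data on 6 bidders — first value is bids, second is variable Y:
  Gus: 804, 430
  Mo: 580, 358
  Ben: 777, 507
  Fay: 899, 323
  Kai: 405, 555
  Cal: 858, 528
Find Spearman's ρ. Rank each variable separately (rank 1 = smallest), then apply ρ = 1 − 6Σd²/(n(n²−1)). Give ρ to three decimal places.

Ranks of variable 1: 4, 2, 3, 6, 1, 5
Ranks of variable 2: 3, 2, 4, 1, 6, 5
d = r₁ − r₂: 1, 0, -1, 5, -5, 0
d²: 1, 0, 1, 25, 25, 0; Σd² = 52
ρ = 1 − 6·52/(6·35) = 1 − 312/210 = -0.486

-0.486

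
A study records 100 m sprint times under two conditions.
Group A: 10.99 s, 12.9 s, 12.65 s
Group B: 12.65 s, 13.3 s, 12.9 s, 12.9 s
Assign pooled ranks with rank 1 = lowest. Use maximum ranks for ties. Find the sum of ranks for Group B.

Sorted (ascending): 10.99, 12.65, 12.65, 12.9, 12.9, 12.9, 13.3
The 2 values of 12.65 occupy positions 2–3 → each gets rank 3.
The 3 values of 12.9 occupy positions 4–6 → each gets rank 6.
Group B values → pooled ranks: 12.65→3, 13.3→7, 12.9→6, 12.9→6
Rank sum = 3 + 7 + 6 + 6 = 22

22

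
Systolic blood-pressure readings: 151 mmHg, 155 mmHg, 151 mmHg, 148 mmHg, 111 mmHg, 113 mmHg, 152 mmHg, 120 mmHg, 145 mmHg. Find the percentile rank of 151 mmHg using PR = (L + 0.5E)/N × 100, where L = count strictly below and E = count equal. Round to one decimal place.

N = 9.
Strictly below 151: 5. Equal to 151: 2.
PR = (5 + 0.5·2)/9 × 100 = 66.7

66.7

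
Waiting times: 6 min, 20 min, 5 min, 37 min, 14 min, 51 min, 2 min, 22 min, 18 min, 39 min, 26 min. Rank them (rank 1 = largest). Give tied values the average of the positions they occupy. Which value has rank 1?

Sorted (descending): 51, 39, 37, 26, 22, 20, 18, 14, 6, 5, 2
No ties — each value takes its position as its rank.
Rank 1 → value 51.

51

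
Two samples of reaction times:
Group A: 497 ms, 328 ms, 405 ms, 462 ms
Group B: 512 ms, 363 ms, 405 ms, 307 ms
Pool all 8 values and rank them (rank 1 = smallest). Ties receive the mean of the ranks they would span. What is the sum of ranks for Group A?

19.5

Sorted (ascending): 307, 328, 363, 405, 405, 462, 497, 512
The 2 values of 405 occupy positions 4–5 → average rank (4+5)/2 = 4.5.
Group A values → pooled ranks: 497→7, 328→2, 405→4.5, 462→6
Rank sum = 7 + 2 + 4.5 + 6 = 19.5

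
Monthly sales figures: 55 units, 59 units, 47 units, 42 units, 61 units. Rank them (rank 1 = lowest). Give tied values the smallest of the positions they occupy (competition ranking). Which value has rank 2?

47

Sorted (ascending): 42, 47, 55, 59, 61
No ties — each value takes its position as its rank.
Rank 2 → value 47.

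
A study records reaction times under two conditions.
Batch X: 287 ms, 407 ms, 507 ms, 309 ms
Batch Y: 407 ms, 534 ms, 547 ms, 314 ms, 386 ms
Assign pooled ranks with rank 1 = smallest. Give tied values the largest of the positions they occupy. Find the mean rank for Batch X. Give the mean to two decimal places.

Sorted (ascending): 287, 309, 314, 386, 407, 407, 507, 534, 547
The 2 values of 407 occupy positions 5–6 → each gets rank 6.
Batch X values → pooled ranks: 287→1, 407→6, 507→7, 309→2
Mean rank = (1 + 6 + 7 + 2) / 4 = 4.00

4.00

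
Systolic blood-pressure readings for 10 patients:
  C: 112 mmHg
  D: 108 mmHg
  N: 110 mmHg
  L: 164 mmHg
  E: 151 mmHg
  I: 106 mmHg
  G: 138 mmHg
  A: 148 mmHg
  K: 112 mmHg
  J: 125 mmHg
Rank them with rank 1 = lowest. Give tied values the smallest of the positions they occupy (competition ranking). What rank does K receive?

Sorted (ascending): 106, 108, 110, 112, 112, 125, 138, 148, 151, 164
The 2 values of 112 occupy positions 4–5 → each gets rank 4.
K has value 112 mmHg → rank 4.

4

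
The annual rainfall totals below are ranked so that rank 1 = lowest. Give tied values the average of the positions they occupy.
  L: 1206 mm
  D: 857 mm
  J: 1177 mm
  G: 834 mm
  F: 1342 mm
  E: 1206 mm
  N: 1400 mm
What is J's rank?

Sorted (ascending): 834, 857, 1177, 1206, 1206, 1342, 1400
The 2 values of 1206 occupy positions 4–5 → average rank (4+5)/2 = 4.5.
J has value 1177 mm → rank 3.

3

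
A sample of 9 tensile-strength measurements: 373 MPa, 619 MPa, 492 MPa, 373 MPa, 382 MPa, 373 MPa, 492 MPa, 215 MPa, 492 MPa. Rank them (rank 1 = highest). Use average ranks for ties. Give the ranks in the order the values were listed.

7, 1, 3, 7, 5, 7, 3, 9, 3

Sorted (descending): 619, 492, 492, 492, 382, 373, 373, 373, 215
The 3 values of 492 occupy positions 2–4 → average rank 3.
The 3 values of 373 occupy positions 6–8 → average rank 7.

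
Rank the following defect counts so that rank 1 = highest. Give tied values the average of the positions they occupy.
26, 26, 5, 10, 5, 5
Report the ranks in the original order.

1.5, 1.5, 5, 3, 5, 5

Sorted (descending): 26, 26, 10, 5, 5, 5
The 2 values of 26 occupy positions 1–2 → average rank (1+2)/2 = 1.5.
The 3 values of 5 occupy positions 4–6 → average rank 5.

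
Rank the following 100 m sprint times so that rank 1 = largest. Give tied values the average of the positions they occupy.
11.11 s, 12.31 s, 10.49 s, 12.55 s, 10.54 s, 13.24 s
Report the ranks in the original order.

Sorted (descending): 13.24, 12.55, 12.31, 11.11, 10.54, 10.49
No ties — each value takes its position as its rank.

4, 3, 6, 2, 5, 1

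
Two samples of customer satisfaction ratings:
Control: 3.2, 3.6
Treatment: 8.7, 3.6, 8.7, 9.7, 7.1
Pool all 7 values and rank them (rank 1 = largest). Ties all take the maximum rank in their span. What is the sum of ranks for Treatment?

Sorted (descending): 9.7, 8.7, 8.7, 7.1, 3.6, 3.6, 3.2
The 2 values of 8.7 occupy positions 2–3 → each gets rank 3.
The 2 values of 3.6 occupy positions 5–6 → each gets rank 6.
Treatment values → pooled ranks: 8.7→3, 3.6→6, 8.7→3, 9.7→1, 7.1→4
Rank sum = 3 + 6 + 3 + 1 + 4 = 17

17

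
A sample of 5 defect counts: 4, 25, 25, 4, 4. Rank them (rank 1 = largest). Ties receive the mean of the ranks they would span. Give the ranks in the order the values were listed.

Sorted (descending): 25, 25, 4, 4, 4
The 2 values of 25 occupy positions 1–2 → average rank (1+2)/2 = 1.5.
The 3 values of 4 occupy positions 3–5 → average rank 4.

4, 1.5, 1.5, 4, 4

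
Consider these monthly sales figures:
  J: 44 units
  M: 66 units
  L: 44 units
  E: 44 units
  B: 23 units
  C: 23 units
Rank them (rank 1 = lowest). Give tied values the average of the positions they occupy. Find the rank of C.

1.5

Sorted (ascending): 23, 23, 44, 44, 44, 66
The 2 values of 23 occupy positions 1–2 → average rank (1+2)/2 = 1.5.
The 3 values of 44 occupy positions 3–5 → average rank 4.
C has value 23 units → rank 1.5.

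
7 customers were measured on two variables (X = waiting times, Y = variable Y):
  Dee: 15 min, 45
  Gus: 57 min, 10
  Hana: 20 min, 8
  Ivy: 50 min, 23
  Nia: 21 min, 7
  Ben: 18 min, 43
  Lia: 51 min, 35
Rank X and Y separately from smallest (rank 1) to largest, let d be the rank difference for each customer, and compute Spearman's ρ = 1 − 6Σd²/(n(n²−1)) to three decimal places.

-0.429

Ranks of variable 1: 1, 7, 3, 5, 4, 2, 6
Ranks of variable 2: 7, 3, 2, 4, 1, 6, 5
d = r₁ − r₂: -6, 4, 1, 1, 3, -4, 1
d²: 36, 16, 1, 1, 9, 16, 1; Σd² = 80
ρ = 1 − 6·80/(7·48) = 1 − 480/336 = -0.429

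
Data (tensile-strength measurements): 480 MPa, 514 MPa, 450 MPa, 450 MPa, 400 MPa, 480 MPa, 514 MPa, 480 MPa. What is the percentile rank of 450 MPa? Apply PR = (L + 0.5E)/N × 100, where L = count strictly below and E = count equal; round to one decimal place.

N = 8.
Strictly below 450: 1. Equal to 450: 2.
PR = (1 + 0.5·2)/8 × 100 = 25.0

25.0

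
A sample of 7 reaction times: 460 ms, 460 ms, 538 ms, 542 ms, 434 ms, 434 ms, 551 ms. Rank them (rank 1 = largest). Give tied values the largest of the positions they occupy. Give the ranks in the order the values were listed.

Sorted (descending): 551, 542, 538, 460, 460, 434, 434
The 2 values of 460 occupy positions 4–5 → each gets rank 5.
The 2 values of 434 occupy positions 6–7 → each gets rank 7.

5, 5, 3, 2, 7, 7, 1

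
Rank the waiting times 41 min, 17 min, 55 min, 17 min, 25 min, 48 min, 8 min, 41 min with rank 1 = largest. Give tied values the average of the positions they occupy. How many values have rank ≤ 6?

Sorted (descending): 55, 48, 41, 41, 25, 17, 17, 8
The 2 values of 41 occupy positions 3–4 → average rank (3+4)/2 = 3.5.
The 2 values of 17 occupy positions 6–7 → average rank (6+7)/2 = 6.5.
Ranks ≤ 6: {1, 2, 3.5, 3.5, 5} → 5 values.

5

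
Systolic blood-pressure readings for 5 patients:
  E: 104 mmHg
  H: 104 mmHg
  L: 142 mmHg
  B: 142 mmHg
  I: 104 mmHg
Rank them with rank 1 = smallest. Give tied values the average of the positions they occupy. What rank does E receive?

2

Sorted (ascending): 104, 104, 104, 142, 142
The 3 values of 104 occupy positions 1–3 → average rank 2.
The 2 values of 142 occupy positions 4–5 → average rank (4+5)/2 = 4.5.
E has value 104 mmHg → rank 2.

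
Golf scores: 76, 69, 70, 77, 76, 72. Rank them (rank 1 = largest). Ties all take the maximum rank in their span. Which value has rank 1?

77

Sorted (descending): 77, 76, 76, 72, 70, 69
The 2 values of 76 occupy positions 2–3 → each gets rank 3.
Rank 1 → value 77.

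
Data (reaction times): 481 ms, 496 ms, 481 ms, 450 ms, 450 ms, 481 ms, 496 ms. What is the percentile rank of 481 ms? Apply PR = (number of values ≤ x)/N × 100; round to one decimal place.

N = 7.
Strictly below 481: 2. Equal to 481: 3.
PR = 5/7 × 100 = 71.4

71.4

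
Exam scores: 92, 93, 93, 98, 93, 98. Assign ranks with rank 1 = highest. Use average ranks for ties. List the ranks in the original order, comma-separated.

Sorted (descending): 98, 98, 93, 93, 93, 92
The 2 values of 98 occupy positions 1–2 → average rank (1+2)/2 = 1.5.
The 3 values of 93 occupy positions 3–5 → average rank 4.

6, 4, 4, 1.5, 4, 1.5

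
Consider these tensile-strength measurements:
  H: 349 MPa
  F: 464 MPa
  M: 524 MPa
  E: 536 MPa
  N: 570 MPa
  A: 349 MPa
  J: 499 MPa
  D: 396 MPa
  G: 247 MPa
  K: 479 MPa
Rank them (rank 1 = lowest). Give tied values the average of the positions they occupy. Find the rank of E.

9

Sorted (ascending): 247, 349, 349, 396, 464, 479, 499, 524, 536, 570
The 2 values of 349 occupy positions 2–3 → average rank (2+3)/2 = 2.5.
E has value 536 MPa → rank 9.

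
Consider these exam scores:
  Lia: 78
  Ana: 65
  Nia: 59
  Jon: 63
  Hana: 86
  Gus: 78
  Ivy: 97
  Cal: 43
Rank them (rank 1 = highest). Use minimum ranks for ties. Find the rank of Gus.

3

Sorted (descending): 97, 86, 78, 78, 65, 63, 59, 43
The 2 values of 78 occupy positions 3–4 → each gets rank 3.
Gus has value 78 → rank 3.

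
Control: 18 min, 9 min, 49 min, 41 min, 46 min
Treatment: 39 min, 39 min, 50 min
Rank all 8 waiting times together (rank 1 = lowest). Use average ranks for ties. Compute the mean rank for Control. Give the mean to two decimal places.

4.20

Sorted (ascending): 9, 18, 39, 39, 41, 46, 49, 50
The 2 values of 39 occupy positions 3–4 → average rank (3+4)/2 = 3.5.
Control values → pooled ranks: 18→2, 9→1, 49→7, 41→5, 46→6
Mean rank = (2 + 1 + 7 + 5 + 6) / 5 = 4.20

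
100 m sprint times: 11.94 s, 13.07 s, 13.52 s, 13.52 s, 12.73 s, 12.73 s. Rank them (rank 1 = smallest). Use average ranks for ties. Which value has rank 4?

13.07

Sorted (ascending): 11.94, 12.73, 12.73, 13.07, 13.52, 13.52
The 2 values of 12.73 occupy positions 2–3 → average rank (2+3)/2 = 2.5.
The 2 values of 13.52 occupy positions 5–6 → average rank (5+6)/2 = 5.5.
Rank 4 → value 13.07.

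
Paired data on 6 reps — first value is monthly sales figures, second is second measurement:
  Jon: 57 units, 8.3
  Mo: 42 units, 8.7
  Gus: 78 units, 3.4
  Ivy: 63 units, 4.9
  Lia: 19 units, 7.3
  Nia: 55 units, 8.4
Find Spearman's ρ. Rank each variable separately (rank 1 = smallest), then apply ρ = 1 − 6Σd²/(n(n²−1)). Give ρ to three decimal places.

-0.657

Ranks of variable 1: 4, 2, 6, 5, 1, 3
Ranks of variable 2: 4, 6, 1, 2, 3, 5
d = r₁ − r₂: 0, -4, 5, 3, -2, -2
d²: 0, 16, 25, 9, 4, 4; Σd² = 58
ρ = 1 − 6·58/(6·35) = 1 − 348/210 = -0.657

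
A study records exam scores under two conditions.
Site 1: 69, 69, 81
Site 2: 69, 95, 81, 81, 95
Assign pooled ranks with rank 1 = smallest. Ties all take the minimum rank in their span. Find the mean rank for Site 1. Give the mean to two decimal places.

Sorted (ascending): 69, 69, 69, 81, 81, 81, 95, 95
The 3 values of 69 occupy positions 1–3 → each gets rank 1.
The 3 values of 81 occupy positions 4–6 → each gets rank 4.
The 2 values of 95 occupy positions 7–8 → each gets rank 7.
Site 1 values → pooled ranks: 69→1, 69→1, 81→4
Mean rank = (1 + 1 + 4) / 3 = 2.00

2.00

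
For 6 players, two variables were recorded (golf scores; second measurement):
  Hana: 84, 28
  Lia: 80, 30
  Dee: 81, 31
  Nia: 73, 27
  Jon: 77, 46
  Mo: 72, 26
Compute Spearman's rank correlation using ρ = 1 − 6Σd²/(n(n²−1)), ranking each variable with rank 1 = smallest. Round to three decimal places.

0.486

Ranks of variable 1: 6, 4, 5, 2, 3, 1
Ranks of variable 2: 3, 4, 5, 2, 6, 1
d = r₁ − r₂: 3, 0, 0, 0, -3, 0
d²: 9, 0, 0, 0, 9, 0; Σd² = 18
ρ = 1 − 6·18/(6·35) = 1 − 108/210 = 0.486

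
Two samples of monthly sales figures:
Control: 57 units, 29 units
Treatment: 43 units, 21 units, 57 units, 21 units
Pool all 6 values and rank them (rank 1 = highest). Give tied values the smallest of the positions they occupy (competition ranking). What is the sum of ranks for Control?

Sorted (descending): 57, 57, 43, 29, 21, 21
The 2 values of 57 occupy positions 1–2 → each gets rank 1.
The 2 values of 21 occupy positions 5–6 → each gets rank 5.
Control values → pooled ranks: 57→1, 29→4
Rank sum = 1 + 4 = 5

5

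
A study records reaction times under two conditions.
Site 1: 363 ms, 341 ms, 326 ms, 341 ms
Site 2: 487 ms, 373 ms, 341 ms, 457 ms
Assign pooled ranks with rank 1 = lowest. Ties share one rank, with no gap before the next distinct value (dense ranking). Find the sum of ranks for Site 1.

Sorted (ascending): 326, 341, 341, 341, 363, 373, 457, 487
The 3 values of 341 share dense rank 2.
Remaining distinct values take the next consecutive integers.
Site 1 values → pooled ranks: 363→3, 341→2, 326→1, 341→2
Rank sum = 3 + 2 + 1 + 2 = 8

8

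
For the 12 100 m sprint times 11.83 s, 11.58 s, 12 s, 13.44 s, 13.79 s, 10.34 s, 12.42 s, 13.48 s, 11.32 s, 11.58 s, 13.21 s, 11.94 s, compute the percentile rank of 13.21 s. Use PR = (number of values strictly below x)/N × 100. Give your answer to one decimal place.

66.7

N = 12.
Strictly below 13.21: 8. Equal to 13.21: 1.
PR = 8/12 × 100 = 66.7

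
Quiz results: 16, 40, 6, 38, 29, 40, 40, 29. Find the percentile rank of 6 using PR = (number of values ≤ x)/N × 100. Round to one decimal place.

N = 8.
Strictly below 6: 0. Equal to 6: 1.
PR = 1/8 × 100 = 12.5

12.5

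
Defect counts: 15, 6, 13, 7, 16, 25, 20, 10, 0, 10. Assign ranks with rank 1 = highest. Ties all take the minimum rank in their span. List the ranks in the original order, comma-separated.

4, 9, 5, 8, 3, 1, 2, 6, 10, 6

Sorted (descending): 25, 20, 16, 15, 13, 10, 10, 7, 6, 0
The 2 values of 10 occupy positions 6–7 → each gets rank 6.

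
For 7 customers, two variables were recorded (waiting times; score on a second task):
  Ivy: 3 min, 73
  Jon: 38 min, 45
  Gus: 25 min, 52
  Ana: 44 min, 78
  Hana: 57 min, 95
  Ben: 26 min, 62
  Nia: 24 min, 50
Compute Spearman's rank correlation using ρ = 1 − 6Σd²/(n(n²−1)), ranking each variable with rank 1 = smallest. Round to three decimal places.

Ranks of variable 1: 1, 5, 3, 6, 7, 4, 2
Ranks of variable 2: 5, 1, 3, 6, 7, 4, 2
d = r₁ − r₂: -4, 4, 0, 0, 0, 0, 0
d²: 16, 16, 0, 0, 0, 0, 0; Σd² = 32
ρ = 1 − 6·32/(7·48) = 1 − 192/336 = 0.429

0.429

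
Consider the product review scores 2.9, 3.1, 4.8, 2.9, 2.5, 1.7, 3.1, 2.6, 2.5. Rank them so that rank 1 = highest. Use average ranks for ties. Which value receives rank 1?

Sorted (descending): 4.8, 3.1, 3.1, 2.9, 2.9, 2.6, 2.5, 2.5, 1.7
The 2 values of 3.1 occupy positions 2–3 → average rank (2+3)/2 = 2.5.
The 2 values of 2.9 occupy positions 4–5 → average rank (4+5)/2 = 4.5.
The 2 values of 2.5 occupy positions 7–8 → average rank (7+8)/2 = 7.5.
Rank 1 → value 4.8.

4.8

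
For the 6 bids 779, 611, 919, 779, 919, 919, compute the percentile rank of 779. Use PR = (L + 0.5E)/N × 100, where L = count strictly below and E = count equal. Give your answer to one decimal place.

33.3

N = 6.
Strictly below 779: 1. Equal to 779: 2.
PR = (1 + 0.5·2)/6 × 100 = 33.3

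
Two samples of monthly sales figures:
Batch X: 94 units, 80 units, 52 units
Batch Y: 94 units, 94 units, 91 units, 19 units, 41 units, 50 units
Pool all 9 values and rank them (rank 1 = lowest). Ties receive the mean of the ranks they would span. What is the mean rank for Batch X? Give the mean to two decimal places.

5.67

Sorted (ascending): 19, 41, 50, 52, 80, 91, 94, 94, 94
The 3 values of 94 occupy positions 7–9 → average rank 8.
Batch X values → pooled ranks: 94→8, 80→5, 52→4
Mean rank = (8 + 5 + 4) / 3 = 5.67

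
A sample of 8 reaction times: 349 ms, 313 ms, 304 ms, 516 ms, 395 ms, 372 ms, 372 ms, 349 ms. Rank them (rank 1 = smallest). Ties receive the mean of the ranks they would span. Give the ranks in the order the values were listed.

3.5, 2, 1, 8, 7, 5.5, 5.5, 3.5

Sorted (ascending): 304, 313, 349, 349, 372, 372, 395, 516
The 2 values of 349 occupy positions 3–4 → average rank (3+4)/2 = 3.5.
The 2 values of 372 occupy positions 5–6 → average rank (5+6)/2 = 5.5.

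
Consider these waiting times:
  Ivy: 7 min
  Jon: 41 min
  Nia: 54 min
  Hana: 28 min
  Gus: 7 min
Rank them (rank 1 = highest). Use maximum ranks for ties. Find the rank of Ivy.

Sorted (descending): 54, 41, 28, 7, 7
The 2 values of 7 occupy positions 4–5 → each gets rank 5.
Ivy has value 7 min → rank 5.

5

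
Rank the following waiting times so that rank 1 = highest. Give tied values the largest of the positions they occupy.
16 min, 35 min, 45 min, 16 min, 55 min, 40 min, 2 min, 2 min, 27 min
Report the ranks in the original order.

7, 4, 2, 7, 1, 3, 9, 9, 5

Sorted (descending): 55, 45, 40, 35, 27, 16, 16, 2, 2
The 2 values of 16 occupy positions 6–7 → each gets rank 7.
The 2 values of 2 occupy positions 8–9 → each gets rank 9.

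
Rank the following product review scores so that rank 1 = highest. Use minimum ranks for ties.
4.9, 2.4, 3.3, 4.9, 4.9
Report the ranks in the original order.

1, 5, 4, 1, 1

Sorted (descending): 4.9, 4.9, 4.9, 3.3, 2.4
The 3 values of 4.9 occupy positions 1–3 → each gets rank 1.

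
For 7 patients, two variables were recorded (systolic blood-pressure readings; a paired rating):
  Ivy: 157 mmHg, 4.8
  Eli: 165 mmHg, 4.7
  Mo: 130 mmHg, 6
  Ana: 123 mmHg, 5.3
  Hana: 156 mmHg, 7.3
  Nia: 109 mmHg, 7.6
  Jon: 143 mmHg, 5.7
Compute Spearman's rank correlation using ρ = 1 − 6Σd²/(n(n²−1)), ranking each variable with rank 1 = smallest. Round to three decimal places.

Ranks of variable 1: 6, 7, 3, 2, 5, 1, 4
Ranks of variable 2: 2, 1, 5, 3, 6, 7, 4
d = r₁ − r₂: 4, 6, -2, -1, -1, -6, 0
d²: 16, 36, 4, 1, 1, 36, 0; Σd² = 94
ρ = 1 − 6·94/(7·48) = 1 − 564/336 = -0.679

-0.679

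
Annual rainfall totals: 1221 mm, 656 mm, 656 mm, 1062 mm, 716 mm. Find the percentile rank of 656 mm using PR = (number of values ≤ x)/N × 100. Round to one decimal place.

N = 5.
Strictly below 656: 0. Equal to 656: 2.
PR = 2/5 × 100 = 40.0

40.0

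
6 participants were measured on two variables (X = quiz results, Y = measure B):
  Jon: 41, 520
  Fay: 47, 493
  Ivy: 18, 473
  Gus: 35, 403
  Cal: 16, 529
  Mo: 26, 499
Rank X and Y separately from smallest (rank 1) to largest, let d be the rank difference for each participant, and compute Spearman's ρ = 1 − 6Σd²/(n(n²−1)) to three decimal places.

-0.257

Ranks of variable 1: 5, 6, 2, 4, 1, 3
Ranks of variable 2: 5, 3, 2, 1, 6, 4
d = r₁ − r₂: 0, 3, 0, 3, -5, -1
d²: 0, 9, 0, 9, 25, 1; Σd² = 44
ρ = 1 − 6·44/(6·35) = 1 − 264/210 = -0.257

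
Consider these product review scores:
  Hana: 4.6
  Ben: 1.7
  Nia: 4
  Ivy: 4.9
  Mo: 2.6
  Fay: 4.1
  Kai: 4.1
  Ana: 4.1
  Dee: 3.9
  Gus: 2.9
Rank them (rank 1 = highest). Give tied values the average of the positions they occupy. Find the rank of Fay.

4

Sorted (descending): 4.9, 4.6, 4.1, 4.1, 4.1, 4, 3.9, 2.9, 2.6, 1.7
The 3 values of 4.1 occupy positions 3–5 → average rank 4.
Fay has value 4.1 → rank 4.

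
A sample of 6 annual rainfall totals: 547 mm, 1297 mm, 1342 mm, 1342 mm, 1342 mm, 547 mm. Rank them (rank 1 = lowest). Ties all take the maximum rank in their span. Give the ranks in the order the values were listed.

2, 3, 6, 6, 6, 2

Sorted (ascending): 547, 547, 1297, 1342, 1342, 1342
The 2 values of 547 occupy positions 1–2 → each gets rank 2.
The 3 values of 1342 occupy positions 4–6 → each gets rank 6.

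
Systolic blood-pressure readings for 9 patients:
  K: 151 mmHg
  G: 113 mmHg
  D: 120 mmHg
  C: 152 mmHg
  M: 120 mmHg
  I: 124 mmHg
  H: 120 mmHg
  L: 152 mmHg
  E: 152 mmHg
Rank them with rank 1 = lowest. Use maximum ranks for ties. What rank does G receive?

Sorted (ascending): 113, 120, 120, 120, 124, 151, 152, 152, 152
The 3 values of 120 occupy positions 2–4 → each gets rank 4.
The 3 values of 152 occupy positions 7–9 → each gets rank 9.
G has value 113 mmHg → rank 1.

1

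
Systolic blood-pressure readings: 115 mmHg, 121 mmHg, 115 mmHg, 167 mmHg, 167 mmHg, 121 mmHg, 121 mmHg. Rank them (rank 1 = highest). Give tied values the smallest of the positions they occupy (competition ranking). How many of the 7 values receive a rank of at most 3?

5

Sorted (descending): 167, 167, 121, 121, 121, 115, 115
The 2 values of 167 occupy positions 1–2 → each gets rank 1.
The 3 values of 121 occupy positions 3–5 → each gets rank 3.
The 2 values of 115 occupy positions 6–7 → each gets rank 6.
Ranks ≤ 3: {1, 1, 3, 3, 3} → 5 values.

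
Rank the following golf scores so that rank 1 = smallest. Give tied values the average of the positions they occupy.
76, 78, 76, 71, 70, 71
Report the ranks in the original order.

Sorted (ascending): 70, 71, 71, 76, 76, 78
The 2 values of 71 occupy positions 2–3 → average rank (2+3)/2 = 2.5.
The 2 values of 76 occupy positions 4–5 → average rank (4+5)/2 = 4.5.

4.5, 6, 4.5, 2.5, 1, 2.5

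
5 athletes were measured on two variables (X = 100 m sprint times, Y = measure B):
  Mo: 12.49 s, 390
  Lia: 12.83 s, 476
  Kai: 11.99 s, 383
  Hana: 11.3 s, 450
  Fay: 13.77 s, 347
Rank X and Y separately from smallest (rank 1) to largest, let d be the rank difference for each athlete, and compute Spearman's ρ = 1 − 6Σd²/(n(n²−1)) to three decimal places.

-0.300

Ranks of variable 1: 3, 4, 2, 1, 5
Ranks of variable 2: 3, 5, 2, 4, 1
d = r₁ − r₂: 0, -1, 0, -3, 4
d²: 0, 1, 0, 9, 16; Σd² = 26
ρ = 1 − 6·26/(5·24) = 1 − 156/120 = -0.300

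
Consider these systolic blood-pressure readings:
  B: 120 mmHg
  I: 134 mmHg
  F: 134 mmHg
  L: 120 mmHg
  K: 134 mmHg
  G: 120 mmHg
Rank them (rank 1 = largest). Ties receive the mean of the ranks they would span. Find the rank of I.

Sorted (descending): 134, 134, 134, 120, 120, 120
The 3 values of 134 occupy positions 1–3 → average rank 2.
The 3 values of 120 occupy positions 4–6 → average rank 5.
I has value 134 mmHg → rank 2.

2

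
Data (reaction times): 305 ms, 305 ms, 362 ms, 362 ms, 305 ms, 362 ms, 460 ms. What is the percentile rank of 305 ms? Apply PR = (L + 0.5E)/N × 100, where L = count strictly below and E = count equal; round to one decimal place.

N = 7.
Strictly below 305: 0. Equal to 305: 3.
PR = (0 + 0.5·3)/7 × 100 = 21.4

21.4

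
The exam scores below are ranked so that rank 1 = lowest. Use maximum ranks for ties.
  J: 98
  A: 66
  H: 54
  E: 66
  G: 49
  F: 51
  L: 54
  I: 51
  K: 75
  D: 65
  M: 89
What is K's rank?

9

Sorted (ascending): 49, 51, 51, 54, 54, 65, 66, 66, 75, 89, 98
The 2 values of 51 occupy positions 2–3 → each gets rank 3.
The 2 values of 54 occupy positions 4–5 → each gets rank 5.
The 2 values of 66 occupy positions 7–8 → each gets rank 8.
K has value 75 → rank 9.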